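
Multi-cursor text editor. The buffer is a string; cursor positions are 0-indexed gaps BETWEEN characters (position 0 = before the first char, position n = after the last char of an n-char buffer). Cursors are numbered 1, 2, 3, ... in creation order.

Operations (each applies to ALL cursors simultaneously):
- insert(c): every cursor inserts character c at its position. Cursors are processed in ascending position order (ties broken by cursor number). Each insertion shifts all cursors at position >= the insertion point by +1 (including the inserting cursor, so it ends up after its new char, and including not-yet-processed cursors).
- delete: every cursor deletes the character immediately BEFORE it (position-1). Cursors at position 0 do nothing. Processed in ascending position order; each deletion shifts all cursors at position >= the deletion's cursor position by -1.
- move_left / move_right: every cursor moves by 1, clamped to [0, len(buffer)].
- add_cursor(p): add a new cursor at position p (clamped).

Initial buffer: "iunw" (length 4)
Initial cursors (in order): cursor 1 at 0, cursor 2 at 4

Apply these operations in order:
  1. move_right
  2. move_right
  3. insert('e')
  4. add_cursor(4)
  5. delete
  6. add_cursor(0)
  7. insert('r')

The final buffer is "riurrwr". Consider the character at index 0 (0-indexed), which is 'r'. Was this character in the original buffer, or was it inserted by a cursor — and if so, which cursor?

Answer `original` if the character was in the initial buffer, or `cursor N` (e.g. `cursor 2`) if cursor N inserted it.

After op 1 (move_right): buffer="iunw" (len 4), cursors c1@1 c2@4, authorship ....
After op 2 (move_right): buffer="iunw" (len 4), cursors c1@2 c2@4, authorship ....
After op 3 (insert('e')): buffer="iuenwe" (len 6), cursors c1@3 c2@6, authorship ..1..2
After op 4 (add_cursor(4)): buffer="iuenwe" (len 6), cursors c1@3 c3@4 c2@6, authorship ..1..2
After op 5 (delete): buffer="iuw" (len 3), cursors c1@2 c3@2 c2@3, authorship ...
After op 6 (add_cursor(0)): buffer="iuw" (len 3), cursors c4@0 c1@2 c3@2 c2@3, authorship ...
After op 7 (insert('r')): buffer="riurrwr" (len 7), cursors c4@1 c1@5 c3@5 c2@7, authorship 4..13.2
Authorship (.=original, N=cursor N): 4 . . 1 3 . 2
Index 0: author = 4

Answer: cursor 4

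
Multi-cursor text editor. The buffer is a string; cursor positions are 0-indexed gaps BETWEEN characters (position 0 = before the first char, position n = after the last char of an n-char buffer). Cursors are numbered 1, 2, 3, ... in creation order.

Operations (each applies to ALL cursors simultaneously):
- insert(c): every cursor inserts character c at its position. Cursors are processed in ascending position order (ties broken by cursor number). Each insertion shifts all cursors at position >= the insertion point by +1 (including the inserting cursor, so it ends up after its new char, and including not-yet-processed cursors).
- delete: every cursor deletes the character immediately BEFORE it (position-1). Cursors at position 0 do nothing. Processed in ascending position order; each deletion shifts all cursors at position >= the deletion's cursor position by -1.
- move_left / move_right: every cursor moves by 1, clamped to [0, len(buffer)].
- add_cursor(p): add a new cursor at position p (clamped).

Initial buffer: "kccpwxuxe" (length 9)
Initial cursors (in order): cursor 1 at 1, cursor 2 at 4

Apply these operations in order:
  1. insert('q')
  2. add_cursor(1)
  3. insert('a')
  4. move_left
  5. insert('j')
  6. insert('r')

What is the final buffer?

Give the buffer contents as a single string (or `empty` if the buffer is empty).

Answer: kjraqjraccpqjrawxuxe

Derivation:
After op 1 (insert('q')): buffer="kqccpqwxuxe" (len 11), cursors c1@2 c2@6, authorship .1...2.....
After op 2 (add_cursor(1)): buffer="kqccpqwxuxe" (len 11), cursors c3@1 c1@2 c2@6, authorship .1...2.....
After op 3 (insert('a')): buffer="kaqaccpqawxuxe" (len 14), cursors c3@2 c1@4 c2@9, authorship .311...22.....
After op 4 (move_left): buffer="kaqaccpqawxuxe" (len 14), cursors c3@1 c1@3 c2@8, authorship .311...22.....
After op 5 (insert('j')): buffer="kjaqjaccpqjawxuxe" (len 17), cursors c3@2 c1@5 c2@11, authorship .33111...222.....
After op 6 (insert('r')): buffer="kjraqjraccpqjrawxuxe" (len 20), cursors c3@3 c1@7 c2@14, authorship .3331111...2222.....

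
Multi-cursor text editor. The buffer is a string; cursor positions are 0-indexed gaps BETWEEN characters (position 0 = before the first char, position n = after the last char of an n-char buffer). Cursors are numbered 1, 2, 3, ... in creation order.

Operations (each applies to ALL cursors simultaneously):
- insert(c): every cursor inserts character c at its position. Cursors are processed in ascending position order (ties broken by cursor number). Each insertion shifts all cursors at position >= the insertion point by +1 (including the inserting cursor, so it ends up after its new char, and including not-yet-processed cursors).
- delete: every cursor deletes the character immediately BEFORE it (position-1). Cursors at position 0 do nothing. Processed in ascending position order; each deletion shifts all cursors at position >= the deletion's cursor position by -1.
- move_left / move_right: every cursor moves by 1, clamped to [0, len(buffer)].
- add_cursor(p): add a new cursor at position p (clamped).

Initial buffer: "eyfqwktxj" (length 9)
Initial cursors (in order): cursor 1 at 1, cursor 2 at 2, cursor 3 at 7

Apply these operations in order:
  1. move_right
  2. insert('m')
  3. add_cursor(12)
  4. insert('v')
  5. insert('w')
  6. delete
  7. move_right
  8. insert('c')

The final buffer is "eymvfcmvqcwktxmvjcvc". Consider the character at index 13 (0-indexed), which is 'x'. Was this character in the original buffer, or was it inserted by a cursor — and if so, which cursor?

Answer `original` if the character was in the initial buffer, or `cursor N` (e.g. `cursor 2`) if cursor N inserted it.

After op 1 (move_right): buffer="eyfqwktxj" (len 9), cursors c1@2 c2@3 c3@8, authorship .........
After op 2 (insert('m')): buffer="eymfmqwktxmj" (len 12), cursors c1@3 c2@5 c3@11, authorship ..1.2.....3.
After op 3 (add_cursor(12)): buffer="eymfmqwktxmj" (len 12), cursors c1@3 c2@5 c3@11 c4@12, authorship ..1.2.....3.
After op 4 (insert('v')): buffer="eymvfmvqwktxmvjv" (len 16), cursors c1@4 c2@7 c3@14 c4@16, authorship ..11.22.....33.4
After op 5 (insert('w')): buffer="eymvwfmvwqwktxmvwjvw" (len 20), cursors c1@5 c2@9 c3@17 c4@20, authorship ..111.222.....333.44
After op 6 (delete): buffer="eymvfmvqwktxmvjv" (len 16), cursors c1@4 c2@7 c3@14 c4@16, authorship ..11.22.....33.4
After op 7 (move_right): buffer="eymvfmvqwktxmvjv" (len 16), cursors c1@5 c2@8 c3@15 c4@16, authorship ..11.22.....33.4
After op 8 (insert('c')): buffer="eymvfcmvqcwktxmvjcvc" (len 20), cursors c1@6 c2@10 c3@18 c4@20, authorship ..11.122.2....33.344
Authorship (.=original, N=cursor N): . . 1 1 . 1 2 2 . 2 . . . . 3 3 . 3 4 4
Index 13: author = original

Answer: original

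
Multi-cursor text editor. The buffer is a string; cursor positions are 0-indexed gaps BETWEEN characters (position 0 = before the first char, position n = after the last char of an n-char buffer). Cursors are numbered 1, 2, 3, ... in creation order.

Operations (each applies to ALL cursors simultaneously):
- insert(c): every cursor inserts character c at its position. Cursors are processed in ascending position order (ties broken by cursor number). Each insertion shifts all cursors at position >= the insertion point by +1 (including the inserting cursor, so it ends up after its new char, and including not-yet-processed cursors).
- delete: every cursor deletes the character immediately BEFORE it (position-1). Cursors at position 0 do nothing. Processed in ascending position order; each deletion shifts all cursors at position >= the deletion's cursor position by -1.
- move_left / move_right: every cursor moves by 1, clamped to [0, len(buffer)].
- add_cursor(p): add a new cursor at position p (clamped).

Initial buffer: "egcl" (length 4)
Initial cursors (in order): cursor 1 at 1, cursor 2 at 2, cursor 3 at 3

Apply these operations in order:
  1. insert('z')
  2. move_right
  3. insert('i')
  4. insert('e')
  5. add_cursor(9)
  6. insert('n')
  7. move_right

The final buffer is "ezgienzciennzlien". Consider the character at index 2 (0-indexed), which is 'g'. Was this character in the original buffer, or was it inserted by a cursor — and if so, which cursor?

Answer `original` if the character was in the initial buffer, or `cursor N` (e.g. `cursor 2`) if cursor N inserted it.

After op 1 (insert('z')): buffer="ezgzczl" (len 7), cursors c1@2 c2@4 c3@6, authorship .1.2.3.
After op 2 (move_right): buffer="ezgzczl" (len 7), cursors c1@3 c2@5 c3@7, authorship .1.2.3.
After op 3 (insert('i')): buffer="ezgizcizli" (len 10), cursors c1@4 c2@7 c3@10, authorship .1.12.23.3
After op 4 (insert('e')): buffer="ezgiezciezlie" (len 13), cursors c1@5 c2@9 c3@13, authorship .1.112.223.33
After op 5 (add_cursor(9)): buffer="ezgiezciezlie" (len 13), cursors c1@5 c2@9 c4@9 c3@13, authorship .1.112.223.33
After op 6 (insert('n')): buffer="ezgienzciennzlien" (len 17), cursors c1@6 c2@12 c4@12 c3@17, authorship .1.1112.22243.333
After op 7 (move_right): buffer="ezgienzciennzlien" (len 17), cursors c1@7 c2@13 c4@13 c3@17, authorship .1.1112.22243.333
Authorship (.=original, N=cursor N): . 1 . 1 1 1 2 . 2 2 2 4 3 . 3 3 3
Index 2: author = original

Answer: original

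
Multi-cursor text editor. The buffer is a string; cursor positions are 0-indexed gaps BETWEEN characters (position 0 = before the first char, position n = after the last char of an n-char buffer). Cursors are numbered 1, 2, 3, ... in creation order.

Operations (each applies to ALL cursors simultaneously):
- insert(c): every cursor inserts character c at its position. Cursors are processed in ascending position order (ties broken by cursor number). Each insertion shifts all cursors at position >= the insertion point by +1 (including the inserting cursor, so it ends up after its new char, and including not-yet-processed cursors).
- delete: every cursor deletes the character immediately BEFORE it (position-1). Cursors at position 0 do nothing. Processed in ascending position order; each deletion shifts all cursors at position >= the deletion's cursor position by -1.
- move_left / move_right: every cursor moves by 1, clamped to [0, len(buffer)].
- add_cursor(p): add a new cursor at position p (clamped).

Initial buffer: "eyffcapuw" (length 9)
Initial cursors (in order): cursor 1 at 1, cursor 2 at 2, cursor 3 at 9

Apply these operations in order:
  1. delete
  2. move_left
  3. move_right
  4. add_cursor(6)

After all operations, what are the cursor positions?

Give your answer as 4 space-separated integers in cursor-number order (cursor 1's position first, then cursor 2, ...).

After op 1 (delete): buffer="ffcapu" (len 6), cursors c1@0 c2@0 c3@6, authorship ......
After op 2 (move_left): buffer="ffcapu" (len 6), cursors c1@0 c2@0 c3@5, authorship ......
After op 3 (move_right): buffer="ffcapu" (len 6), cursors c1@1 c2@1 c3@6, authorship ......
After op 4 (add_cursor(6)): buffer="ffcapu" (len 6), cursors c1@1 c2@1 c3@6 c4@6, authorship ......

Answer: 1 1 6 6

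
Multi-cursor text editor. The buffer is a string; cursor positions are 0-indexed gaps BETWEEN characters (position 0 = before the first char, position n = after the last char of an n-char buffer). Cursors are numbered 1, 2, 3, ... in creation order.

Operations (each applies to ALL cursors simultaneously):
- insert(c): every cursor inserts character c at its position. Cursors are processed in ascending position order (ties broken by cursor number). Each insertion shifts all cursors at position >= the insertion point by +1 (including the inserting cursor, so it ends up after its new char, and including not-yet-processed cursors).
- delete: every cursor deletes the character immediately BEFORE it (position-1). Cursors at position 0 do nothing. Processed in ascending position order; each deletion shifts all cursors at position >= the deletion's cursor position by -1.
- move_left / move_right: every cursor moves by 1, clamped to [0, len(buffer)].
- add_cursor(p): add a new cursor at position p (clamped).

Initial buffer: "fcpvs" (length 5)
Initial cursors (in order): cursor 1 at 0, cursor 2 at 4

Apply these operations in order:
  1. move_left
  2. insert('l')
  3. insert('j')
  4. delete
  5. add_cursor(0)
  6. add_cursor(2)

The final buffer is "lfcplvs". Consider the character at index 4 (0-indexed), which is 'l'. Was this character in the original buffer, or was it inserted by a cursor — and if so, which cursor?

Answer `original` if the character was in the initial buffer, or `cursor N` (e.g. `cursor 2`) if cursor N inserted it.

Answer: cursor 2

Derivation:
After op 1 (move_left): buffer="fcpvs" (len 5), cursors c1@0 c2@3, authorship .....
After op 2 (insert('l')): buffer="lfcplvs" (len 7), cursors c1@1 c2@5, authorship 1...2..
After op 3 (insert('j')): buffer="ljfcpljvs" (len 9), cursors c1@2 c2@7, authorship 11...22..
After op 4 (delete): buffer="lfcplvs" (len 7), cursors c1@1 c2@5, authorship 1...2..
After op 5 (add_cursor(0)): buffer="lfcplvs" (len 7), cursors c3@0 c1@1 c2@5, authorship 1...2..
After op 6 (add_cursor(2)): buffer="lfcplvs" (len 7), cursors c3@0 c1@1 c4@2 c2@5, authorship 1...2..
Authorship (.=original, N=cursor N): 1 . . . 2 . .
Index 4: author = 2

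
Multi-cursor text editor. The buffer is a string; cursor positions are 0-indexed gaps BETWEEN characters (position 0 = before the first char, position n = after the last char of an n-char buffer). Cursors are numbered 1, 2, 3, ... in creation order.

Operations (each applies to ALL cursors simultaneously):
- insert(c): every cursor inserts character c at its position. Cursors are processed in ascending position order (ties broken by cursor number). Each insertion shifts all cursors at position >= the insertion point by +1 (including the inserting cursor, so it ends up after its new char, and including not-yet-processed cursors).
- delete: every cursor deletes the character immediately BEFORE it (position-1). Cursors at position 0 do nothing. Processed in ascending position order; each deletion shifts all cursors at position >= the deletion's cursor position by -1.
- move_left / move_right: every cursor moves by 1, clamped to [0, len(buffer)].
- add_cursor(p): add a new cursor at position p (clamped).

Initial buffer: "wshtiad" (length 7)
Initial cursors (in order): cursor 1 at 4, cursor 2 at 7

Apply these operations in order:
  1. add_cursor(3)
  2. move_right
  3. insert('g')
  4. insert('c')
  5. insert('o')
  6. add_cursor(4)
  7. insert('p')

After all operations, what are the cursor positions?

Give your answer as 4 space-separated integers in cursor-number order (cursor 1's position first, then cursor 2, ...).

Answer: 14 20 9 5

Derivation:
After op 1 (add_cursor(3)): buffer="wshtiad" (len 7), cursors c3@3 c1@4 c2@7, authorship .......
After op 2 (move_right): buffer="wshtiad" (len 7), cursors c3@4 c1@5 c2@7, authorship .......
After op 3 (insert('g')): buffer="wshtgigadg" (len 10), cursors c3@5 c1@7 c2@10, authorship ....3.1..2
After op 4 (insert('c')): buffer="wshtgcigcadgc" (len 13), cursors c3@6 c1@9 c2@13, authorship ....33.11..22
After op 5 (insert('o')): buffer="wshtgcoigcoadgco" (len 16), cursors c3@7 c1@11 c2@16, authorship ....333.111..222
After op 6 (add_cursor(4)): buffer="wshtgcoigcoadgco" (len 16), cursors c4@4 c3@7 c1@11 c2@16, authorship ....333.111..222
After op 7 (insert('p')): buffer="wshtpgcopigcopadgcop" (len 20), cursors c4@5 c3@9 c1@14 c2@20, authorship ....43333.1111..2222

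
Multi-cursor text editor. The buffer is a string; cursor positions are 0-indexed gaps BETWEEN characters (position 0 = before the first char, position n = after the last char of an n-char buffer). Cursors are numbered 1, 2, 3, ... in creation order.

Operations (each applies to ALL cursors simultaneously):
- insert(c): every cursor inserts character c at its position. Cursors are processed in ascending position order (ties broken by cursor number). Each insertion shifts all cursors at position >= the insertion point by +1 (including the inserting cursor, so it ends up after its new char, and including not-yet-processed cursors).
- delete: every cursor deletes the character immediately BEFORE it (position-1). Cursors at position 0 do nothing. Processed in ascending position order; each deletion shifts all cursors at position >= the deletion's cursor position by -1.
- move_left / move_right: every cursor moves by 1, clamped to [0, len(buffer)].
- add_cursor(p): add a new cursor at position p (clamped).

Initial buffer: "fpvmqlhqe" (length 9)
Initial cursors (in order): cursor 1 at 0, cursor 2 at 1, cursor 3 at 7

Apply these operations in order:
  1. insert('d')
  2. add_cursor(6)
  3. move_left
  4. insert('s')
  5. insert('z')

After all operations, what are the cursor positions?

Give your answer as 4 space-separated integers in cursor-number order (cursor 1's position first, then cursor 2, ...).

After op 1 (insert('d')): buffer="dfdpvmqlhdqe" (len 12), cursors c1@1 c2@3 c3@10, authorship 1.2......3..
After op 2 (add_cursor(6)): buffer="dfdpvmqlhdqe" (len 12), cursors c1@1 c2@3 c4@6 c3@10, authorship 1.2......3..
After op 3 (move_left): buffer="dfdpvmqlhdqe" (len 12), cursors c1@0 c2@2 c4@5 c3@9, authorship 1.2......3..
After op 4 (insert('s')): buffer="sdfsdpvsmqlhsdqe" (len 16), cursors c1@1 c2@4 c4@8 c3@13, authorship 11.22..4....33..
After op 5 (insert('z')): buffer="szdfszdpvszmqlhszdqe" (len 20), cursors c1@2 c2@6 c4@11 c3@17, authorship 111.222..44....333..

Answer: 2 6 17 11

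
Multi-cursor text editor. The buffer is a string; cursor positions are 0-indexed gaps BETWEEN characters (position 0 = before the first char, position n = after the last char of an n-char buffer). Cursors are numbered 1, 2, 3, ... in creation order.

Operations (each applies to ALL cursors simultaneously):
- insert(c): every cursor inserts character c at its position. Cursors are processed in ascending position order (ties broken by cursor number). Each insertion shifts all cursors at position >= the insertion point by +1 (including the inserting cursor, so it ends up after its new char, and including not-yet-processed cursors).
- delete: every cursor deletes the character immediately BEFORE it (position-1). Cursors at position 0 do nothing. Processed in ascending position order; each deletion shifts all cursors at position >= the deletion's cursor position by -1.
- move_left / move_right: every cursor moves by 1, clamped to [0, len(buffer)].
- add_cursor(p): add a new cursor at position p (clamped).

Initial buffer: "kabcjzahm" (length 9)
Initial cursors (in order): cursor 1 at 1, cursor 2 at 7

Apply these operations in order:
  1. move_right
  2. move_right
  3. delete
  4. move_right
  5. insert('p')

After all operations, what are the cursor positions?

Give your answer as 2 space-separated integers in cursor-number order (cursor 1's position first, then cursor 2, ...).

Answer: 4 9

Derivation:
After op 1 (move_right): buffer="kabcjzahm" (len 9), cursors c1@2 c2@8, authorship .........
After op 2 (move_right): buffer="kabcjzahm" (len 9), cursors c1@3 c2@9, authorship .........
After op 3 (delete): buffer="kacjzah" (len 7), cursors c1@2 c2@7, authorship .......
After op 4 (move_right): buffer="kacjzah" (len 7), cursors c1@3 c2@7, authorship .......
After op 5 (insert('p')): buffer="kacpjzahp" (len 9), cursors c1@4 c2@9, authorship ...1....2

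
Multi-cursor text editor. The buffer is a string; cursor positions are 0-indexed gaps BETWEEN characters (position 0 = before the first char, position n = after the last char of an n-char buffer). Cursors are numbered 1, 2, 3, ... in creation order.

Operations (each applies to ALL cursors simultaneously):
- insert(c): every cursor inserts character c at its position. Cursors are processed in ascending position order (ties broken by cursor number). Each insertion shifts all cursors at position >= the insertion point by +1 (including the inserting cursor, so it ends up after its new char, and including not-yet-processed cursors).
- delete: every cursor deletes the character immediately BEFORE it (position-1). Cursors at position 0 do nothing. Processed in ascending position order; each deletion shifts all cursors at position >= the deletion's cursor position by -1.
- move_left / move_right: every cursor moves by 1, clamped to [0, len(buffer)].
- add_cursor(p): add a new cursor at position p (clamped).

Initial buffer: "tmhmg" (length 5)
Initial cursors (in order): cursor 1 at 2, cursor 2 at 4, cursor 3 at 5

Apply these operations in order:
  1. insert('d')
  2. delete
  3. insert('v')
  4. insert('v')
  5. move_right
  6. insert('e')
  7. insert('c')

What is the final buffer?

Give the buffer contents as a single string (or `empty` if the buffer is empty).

Answer: tmvvhecmvvgecvvec

Derivation:
After op 1 (insert('d')): buffer="tmdhmdgd" (len 8), cursors c1@3 c2@6 c3@8, authorship ..1..2.3
After op 2 (delete): buffer="tmhmg" (len 5), cursors c1@2 c2@4 c3@5, authorship .....
After op 3 (insert('v')): buffer="tmvhmvgv" (len 8), cursors c1@3 c2@6 c3@8, authorship ..1..2.3
After op 4 (insert('v')): buffer="tmvvhmvvgvv" (len 11), cursors c1@4 c2@8 c3@11, authorship ..11..22.33
After op 5 (move_right): buffer="tmvvhmvvgvv" (len 11), cursors c1@5 c2@9 c3@11, authorship ..11..22.33
After op 6 (insert('e')): buffer="tmvvhemvvgevve" (len 14), cursors c1@6 c2@11 c3@14, authorship ..11.1.22.2333
After op 7 (insert('c')): buffer="tmvvhecmvvgecvvec" (len 17), cursors c1@7 c2@13 c3@17, authorship ..11.11.22.223333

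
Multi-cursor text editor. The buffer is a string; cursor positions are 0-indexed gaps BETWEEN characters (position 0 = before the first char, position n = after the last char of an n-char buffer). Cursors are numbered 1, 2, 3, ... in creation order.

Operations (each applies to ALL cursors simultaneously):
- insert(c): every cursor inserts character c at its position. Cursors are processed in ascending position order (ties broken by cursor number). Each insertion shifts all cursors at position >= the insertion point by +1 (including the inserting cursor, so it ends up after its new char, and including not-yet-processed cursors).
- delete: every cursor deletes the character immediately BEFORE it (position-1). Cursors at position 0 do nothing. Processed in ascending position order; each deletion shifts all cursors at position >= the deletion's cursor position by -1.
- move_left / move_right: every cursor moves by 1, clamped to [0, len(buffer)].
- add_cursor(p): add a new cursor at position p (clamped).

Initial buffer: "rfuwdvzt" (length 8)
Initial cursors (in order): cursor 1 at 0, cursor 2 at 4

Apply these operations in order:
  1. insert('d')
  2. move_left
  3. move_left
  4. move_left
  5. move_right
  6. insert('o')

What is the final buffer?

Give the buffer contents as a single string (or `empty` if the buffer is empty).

After op 1 (insert('d')): buffer="drfuwddvzt" (len 10), cursors c1@1 c2@6, authorship 1....2....
After op 2 (move_left): buffer="drfuwddvzt" (len 10), cursors c1@0 c2@5, authorship 1....2....
After op 3 (move_left): buffer="drfuwddvzt" (len 10), cursors c1@0 c2@4, authorship 1....2....
After op 4 (move_left): buffer="drfuwddvzt" (len 10), cursors c1@0 c2@3, authorship 1....2....
After op 5 (move_right): buffer="drfuwddvzt" (len 10), cursors c1@1 c2@4, authorship 1....2....
After op 6 (insert('o')): buffer="dorfuowddvzt" (len 12), cursors c1@2 c2@6, authorship 11...2.2....

Answer: dorfuowddvzt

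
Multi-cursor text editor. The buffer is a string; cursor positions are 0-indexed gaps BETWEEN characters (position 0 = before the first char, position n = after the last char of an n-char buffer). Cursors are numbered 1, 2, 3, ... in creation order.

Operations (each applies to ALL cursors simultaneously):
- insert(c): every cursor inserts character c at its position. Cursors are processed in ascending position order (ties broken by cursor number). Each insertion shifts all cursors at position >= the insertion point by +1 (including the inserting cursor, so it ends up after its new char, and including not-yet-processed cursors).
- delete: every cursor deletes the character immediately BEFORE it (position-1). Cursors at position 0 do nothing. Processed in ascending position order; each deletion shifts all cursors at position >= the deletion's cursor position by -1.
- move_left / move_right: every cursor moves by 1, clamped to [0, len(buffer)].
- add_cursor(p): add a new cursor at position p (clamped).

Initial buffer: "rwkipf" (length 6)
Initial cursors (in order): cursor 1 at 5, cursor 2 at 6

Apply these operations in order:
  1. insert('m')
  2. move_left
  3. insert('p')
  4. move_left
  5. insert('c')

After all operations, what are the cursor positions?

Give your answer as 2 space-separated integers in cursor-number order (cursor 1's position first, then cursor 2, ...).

Answer: 6 10

Derivation:
After op 1 (insert('m')): buffer="rwkipmfm" (len 8), cursors c1@6 c2@8, authorship .....1.2
After op 2 (move_left): buffer="rwkipmfm" (len 8), cursors c1@5 c2@7, authorship .....1.2
After op 3 (insert('p')): buffer="rwkippmfpm" (len 10), cursors c1@6 c2@9, authorship .....11.22
After op 4 (move_left): buffer="rwkippmfpm" (len 10), cursors c1@5 c2@8, authorship .....11.22
After op 5 (insert('c')): buffer="rwkipcpmfcpm" (len 12), cursors c1@6 c2@10, authorship .....111.222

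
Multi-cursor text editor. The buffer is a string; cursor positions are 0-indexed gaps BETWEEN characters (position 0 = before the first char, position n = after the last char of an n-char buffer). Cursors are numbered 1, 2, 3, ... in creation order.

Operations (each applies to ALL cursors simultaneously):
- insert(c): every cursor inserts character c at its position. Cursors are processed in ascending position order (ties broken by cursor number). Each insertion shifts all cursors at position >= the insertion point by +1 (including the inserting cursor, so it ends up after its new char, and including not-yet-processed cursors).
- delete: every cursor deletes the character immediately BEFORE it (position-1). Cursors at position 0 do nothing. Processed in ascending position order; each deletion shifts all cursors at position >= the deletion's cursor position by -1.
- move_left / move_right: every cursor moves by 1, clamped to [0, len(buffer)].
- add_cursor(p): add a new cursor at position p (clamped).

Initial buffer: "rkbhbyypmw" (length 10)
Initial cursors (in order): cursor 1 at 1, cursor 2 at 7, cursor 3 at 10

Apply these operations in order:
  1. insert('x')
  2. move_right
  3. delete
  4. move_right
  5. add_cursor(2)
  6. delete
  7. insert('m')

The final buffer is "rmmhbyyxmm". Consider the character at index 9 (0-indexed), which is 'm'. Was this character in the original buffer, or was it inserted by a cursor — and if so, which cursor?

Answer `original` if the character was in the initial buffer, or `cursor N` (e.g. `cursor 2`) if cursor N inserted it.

Answer: cursor 3

Derivation:
After op 1 (insert('x')): buffer="rxkbhbyyxpmwx" (len 13), cursors c1@2 c2@9 c3@13, authorship .1......2...3
After op 2 (move_right): buffer="rxkbhbyyxpmwx" (len 13), cursors c1@3 c2@10 c3@13, authorship .1......2...3
After op 3 (delete): buffer="rxbhbyyxmw" (len 10), cursors c1@2 c2@8 c3@10, authorship .1.....2..
After op 4 (move_right): buffer="rxbhbyyxmw" (len 10), cursors c1@3 c2@9 c3@10, authorship .1.....2..
After op 5 (add_cursor(2)): buffer="rxbhbyyxmw" (len 10), cursors c4@2 c1@3 c2@9 c3@10, authorship .1.....2..
After op 6 (delete): buffer="rhbyyx" (len 6), cursors c1@1 c4@1 c2@6 c3@6, authorship .....2
After op 7 (insert('m')): buffer="rmmhbyyxmm" (len 10), cursors c1@3 c4@3 c2@10 c3@10, authorship .14....223
Authorship (.=original, N=cursor N): . 1 4 . . . . 2 2 3
Index 9: author = 3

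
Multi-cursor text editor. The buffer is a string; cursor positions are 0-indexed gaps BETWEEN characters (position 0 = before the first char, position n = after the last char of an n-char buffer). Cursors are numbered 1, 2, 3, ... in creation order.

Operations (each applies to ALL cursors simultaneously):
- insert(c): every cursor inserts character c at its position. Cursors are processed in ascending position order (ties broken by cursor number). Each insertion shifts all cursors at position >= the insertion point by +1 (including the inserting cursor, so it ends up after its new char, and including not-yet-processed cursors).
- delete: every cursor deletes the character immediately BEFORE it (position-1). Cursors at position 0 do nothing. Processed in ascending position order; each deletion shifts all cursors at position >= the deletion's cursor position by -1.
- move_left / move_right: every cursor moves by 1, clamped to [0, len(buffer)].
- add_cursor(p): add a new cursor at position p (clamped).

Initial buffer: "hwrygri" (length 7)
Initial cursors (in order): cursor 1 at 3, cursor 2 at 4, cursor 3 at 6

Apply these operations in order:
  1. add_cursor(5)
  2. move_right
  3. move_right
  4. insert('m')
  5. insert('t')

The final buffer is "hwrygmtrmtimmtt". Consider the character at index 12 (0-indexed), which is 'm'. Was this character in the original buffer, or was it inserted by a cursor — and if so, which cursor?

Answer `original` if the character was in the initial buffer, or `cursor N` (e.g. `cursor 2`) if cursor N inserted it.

Answer: cursor 4

Derivation:
After op 1 (add_cursor(5)): buffer="hwrygri" (len 7), cursors c1@3 c2@4 c4@5 c3@6, authorship .......
After op 2 (move_right): buffer="hwrygri" (len 7), cursors c1@4 c2@5 c4@6 c3@7, authorship .......
After op 3 (move_right): buffer="hwrygri" (len 7), cursors c1@5 c2@6 c3@7 c4@7, authorship .......
After op 4 (insert('m')): buffer="hwrygmrmimm" (len 11), cursors c1@6 c2@8 c3@11 c4@11, authorship .....1.2.34
After op 5 (insert('t')): buffer="hwrygmtrmtimmtt" (len 15), cursors c1@7 c2@10 c3@15 c4@15, authorship .....11.22.3434
Authorship (.=original, N=cursor N): . . . . . 1 1 . 2 2 . 3 4 3 4
Index 12: author = 4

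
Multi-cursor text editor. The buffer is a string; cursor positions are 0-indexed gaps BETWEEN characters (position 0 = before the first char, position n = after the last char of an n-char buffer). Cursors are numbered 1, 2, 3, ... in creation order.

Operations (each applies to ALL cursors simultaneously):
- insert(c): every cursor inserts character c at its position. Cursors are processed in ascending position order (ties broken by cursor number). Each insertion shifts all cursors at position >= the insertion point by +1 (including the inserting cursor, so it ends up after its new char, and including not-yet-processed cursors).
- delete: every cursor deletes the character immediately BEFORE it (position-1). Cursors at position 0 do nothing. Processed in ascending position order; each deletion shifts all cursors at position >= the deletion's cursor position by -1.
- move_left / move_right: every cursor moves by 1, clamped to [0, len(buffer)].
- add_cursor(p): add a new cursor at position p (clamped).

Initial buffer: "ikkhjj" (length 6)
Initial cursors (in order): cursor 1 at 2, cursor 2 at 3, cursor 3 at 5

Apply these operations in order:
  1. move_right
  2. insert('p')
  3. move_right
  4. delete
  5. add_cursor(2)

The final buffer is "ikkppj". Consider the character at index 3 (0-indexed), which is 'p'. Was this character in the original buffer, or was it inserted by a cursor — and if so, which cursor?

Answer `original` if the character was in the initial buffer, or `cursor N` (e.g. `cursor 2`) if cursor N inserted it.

Answer: cursor 1

Derivation:
After op 1 (move_right): buffer="ikkhjj" (len 6), cursors c1@3 c2@4 c3@6, authorship ......
After op 2 (insert('p')): buffer="ikkphpjjp" (len 9), cursors c1@4 c2@6 c3@9, authorship ...1.2..3
After op 3 (move_right): buffer="ikkphpjjp" (len 9), cursors c1@5 c2@7 c3@9, authorship ...1.2..3
After op 4 (delete): buffer="ikkppj" (len 6), cursors c1@4 c2@5 c3@6, authorship ...12.
After op 5 (add_cursor(2)): buffer="ikkppj" (len 6), cursors c4@2 c1@4 c2@5 c3@6, authorship ...12.
Authorship (.=original, N=cursor N): . . . 1 2 .
Index 3: author = 1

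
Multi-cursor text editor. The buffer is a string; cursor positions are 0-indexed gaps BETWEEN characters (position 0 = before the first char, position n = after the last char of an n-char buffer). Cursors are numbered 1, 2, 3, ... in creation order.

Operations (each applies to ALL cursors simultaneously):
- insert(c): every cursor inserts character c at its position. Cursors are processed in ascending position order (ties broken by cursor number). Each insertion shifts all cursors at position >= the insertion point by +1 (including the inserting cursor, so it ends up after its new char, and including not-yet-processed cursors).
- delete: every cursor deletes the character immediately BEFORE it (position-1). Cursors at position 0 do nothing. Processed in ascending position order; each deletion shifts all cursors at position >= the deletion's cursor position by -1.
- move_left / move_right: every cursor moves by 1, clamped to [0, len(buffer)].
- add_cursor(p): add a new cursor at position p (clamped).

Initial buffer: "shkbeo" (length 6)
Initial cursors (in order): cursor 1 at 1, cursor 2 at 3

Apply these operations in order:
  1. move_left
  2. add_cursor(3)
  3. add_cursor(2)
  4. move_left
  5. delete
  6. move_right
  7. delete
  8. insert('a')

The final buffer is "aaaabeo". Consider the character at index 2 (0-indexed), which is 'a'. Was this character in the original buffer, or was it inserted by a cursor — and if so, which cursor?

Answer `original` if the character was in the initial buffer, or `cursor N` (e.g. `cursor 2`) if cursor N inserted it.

Answer: cursor 3

Derivation:
After op 1 (move_left): buffer="shkbeo" (len 6), cursors c1@0 c2@2, authorship ......
After op 2 (add_cursor(3)): buffer="shkbeo" (len 6), cursors c1@0 c2@2 c3@3, authorship ......
After op 3 (add_cursor(2)): buffer="shkbeo" (len 6), cursors c1@0 c2@2 c4@2 c3@3, authorship ......
After op 4 (move_left): buffer="shkbeo" (len 6), cursors c1@0 c2@1 c4@1 c3@2, authorship ......
After op 5 (delete): buffer="kbeo" (len 4), cursors c1@0 c2@0 c3@0 c4@0, authorship ....
After op 6 (move_right): buffer="kbeo" (len 4), cursors c1@1 c2@1 c3@1 c4@1, authorship ....
After op 7 (delete): buffer="beo" (len 3), cursors c1@0 c2@0 c3@0 c4@0, authorship ...
After op 8 (insert('a')): buffer="aaaabeo" (len 7), cursors c1@4 c2@4 c3@4 c4@4, authorship 1234...
Authorship (.=original, N=cursor N): 1 2 3 4 . . .
Index 2: author = 3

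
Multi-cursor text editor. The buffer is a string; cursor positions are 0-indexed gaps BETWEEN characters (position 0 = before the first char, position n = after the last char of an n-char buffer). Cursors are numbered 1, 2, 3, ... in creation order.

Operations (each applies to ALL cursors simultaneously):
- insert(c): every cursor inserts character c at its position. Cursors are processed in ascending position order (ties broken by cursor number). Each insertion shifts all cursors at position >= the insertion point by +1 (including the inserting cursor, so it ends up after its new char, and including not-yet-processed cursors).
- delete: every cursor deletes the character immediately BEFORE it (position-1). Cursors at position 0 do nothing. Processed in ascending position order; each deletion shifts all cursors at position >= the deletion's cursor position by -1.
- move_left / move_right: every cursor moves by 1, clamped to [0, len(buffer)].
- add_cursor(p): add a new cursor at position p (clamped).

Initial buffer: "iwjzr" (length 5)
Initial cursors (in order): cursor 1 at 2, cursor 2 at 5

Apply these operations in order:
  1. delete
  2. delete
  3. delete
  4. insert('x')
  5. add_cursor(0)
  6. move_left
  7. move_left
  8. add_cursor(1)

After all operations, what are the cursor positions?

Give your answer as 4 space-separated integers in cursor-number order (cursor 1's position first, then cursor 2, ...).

Answer: 0 0 0 1

Derivation:
After op 1 (delete): buffer="ijz" (len 3), cursors c1@1 c2@3, authorship ...
After op 2 (delete): buffer="j" (len 1), cursors c1@0 c2@1, authorship .
After op 3 (delete): buffer="" (len 0), cursors c1@0 c2@0, authorship 
After op 4 (insert('x')): buffer="xx" (len 2), cursors c1@2 c2@2, authorship 12
After op 5 (add_cursor(0)): buffer="xx" (len 2), cursors c3@0 c1@2 c2@2, authorship 12
After op 6 (move_left): buffer="xx" (len 2), cursors c3@0 c1@1 c2@1, authorship 12
After op 7 (move_left): buffer="xx" (len 2), cursors c1@0 c2@0 c3@0, authorship 12
After op 8 (add_cursor(1)): buffer="xx" (len 2), cursors c1@0 c2@0 c3@0 c4@1, authorship 12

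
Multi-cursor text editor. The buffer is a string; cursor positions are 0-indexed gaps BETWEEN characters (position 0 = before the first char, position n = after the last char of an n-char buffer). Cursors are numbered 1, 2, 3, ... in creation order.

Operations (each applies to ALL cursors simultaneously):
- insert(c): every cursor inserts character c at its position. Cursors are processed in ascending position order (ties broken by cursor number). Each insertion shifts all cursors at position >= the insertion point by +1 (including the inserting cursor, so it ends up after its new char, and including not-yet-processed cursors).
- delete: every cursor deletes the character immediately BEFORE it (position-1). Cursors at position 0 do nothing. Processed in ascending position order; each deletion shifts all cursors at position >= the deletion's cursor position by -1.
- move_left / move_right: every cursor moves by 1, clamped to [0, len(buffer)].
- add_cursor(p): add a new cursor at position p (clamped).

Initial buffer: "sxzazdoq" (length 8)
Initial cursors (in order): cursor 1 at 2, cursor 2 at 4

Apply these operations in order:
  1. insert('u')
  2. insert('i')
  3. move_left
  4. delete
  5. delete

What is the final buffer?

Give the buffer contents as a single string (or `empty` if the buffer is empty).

After op 1 (insert('u')): buffer="sxuzauzdoq" (len 10), cursors c1@3 c2@6, authorship ..1..2....
After op 2 (insert('i')): buffer="sxuizauizdoq" (len 12), cursors c1@4 c2@8, authorship ..11..22....
After op 3 (move_left): buffer="sxuizauizdoq" (len 12), cursors c1@3 c2@7, authorship ..11..22....
After op 4 (delete): buffer="sxizaizdoq" (len 10), cursors c1@2 c2@5, authorship ..1..2....
After op 5 (delete): buffer="sizizdoq" (len 8), cursors c1@1 c2@3, authorship .1.2....

Answer: sizizdoq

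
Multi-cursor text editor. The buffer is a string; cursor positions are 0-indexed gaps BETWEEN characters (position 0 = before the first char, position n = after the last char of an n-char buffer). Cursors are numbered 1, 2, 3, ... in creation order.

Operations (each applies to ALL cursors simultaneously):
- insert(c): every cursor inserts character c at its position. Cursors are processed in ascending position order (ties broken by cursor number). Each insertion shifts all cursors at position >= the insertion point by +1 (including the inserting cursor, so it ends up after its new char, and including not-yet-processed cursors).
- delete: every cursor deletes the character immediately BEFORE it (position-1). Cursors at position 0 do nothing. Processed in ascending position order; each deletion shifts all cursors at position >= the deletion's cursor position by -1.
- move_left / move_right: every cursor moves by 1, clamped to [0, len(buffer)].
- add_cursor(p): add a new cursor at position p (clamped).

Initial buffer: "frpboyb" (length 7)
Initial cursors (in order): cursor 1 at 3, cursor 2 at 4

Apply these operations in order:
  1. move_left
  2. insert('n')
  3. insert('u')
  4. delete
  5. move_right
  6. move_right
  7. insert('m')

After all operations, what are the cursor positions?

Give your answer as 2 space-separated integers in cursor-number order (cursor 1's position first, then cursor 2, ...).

After op 1 (move_left): buffer="frpboyb" (len 7), cursors c1@2 c2@3, authorship .......
After op 2 (insert('n')): buffer="frnpnboyb" (len 9), cursors c1@3 c2@5, authorship ..1.2....
After op 3 (insert('u')): buffer="frnupnuboyb" (len 11), cursors c1@4 c2@7, authorship ..11.22....
After op 4 (delete): buffer="frnpnboyb" (len 9), cursors c1@3 c2@5, authorship ..1.2....
After op 5 (move_right): buffer="frnpnboyb" (len 9), cursors c1@4 c2@6, authorship ..1.2....
After op 6 (move_right): buffer="frnpnboyb" (len 9), cursors c1@5 c2@7, authorship ..1.2....
After op 7 (insert('m')): buffer="frnpnmbomyb" (len 11), cursors c1@6 c2@9, authorship ..1.21..2..

Answer: 6 9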